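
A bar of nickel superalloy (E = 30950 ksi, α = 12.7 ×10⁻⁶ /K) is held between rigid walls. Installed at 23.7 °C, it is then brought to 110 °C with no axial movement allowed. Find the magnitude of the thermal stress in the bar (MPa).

234 MPa

E = 30950 ksi = 213.4 GPa.
ΔT = 86.30 K. Constrained thermal stress σ = E·α·ΔT = 213.4×10³ MPa × 12.7×10⁻⁶ × 86.30 = 234 MPa (compressive).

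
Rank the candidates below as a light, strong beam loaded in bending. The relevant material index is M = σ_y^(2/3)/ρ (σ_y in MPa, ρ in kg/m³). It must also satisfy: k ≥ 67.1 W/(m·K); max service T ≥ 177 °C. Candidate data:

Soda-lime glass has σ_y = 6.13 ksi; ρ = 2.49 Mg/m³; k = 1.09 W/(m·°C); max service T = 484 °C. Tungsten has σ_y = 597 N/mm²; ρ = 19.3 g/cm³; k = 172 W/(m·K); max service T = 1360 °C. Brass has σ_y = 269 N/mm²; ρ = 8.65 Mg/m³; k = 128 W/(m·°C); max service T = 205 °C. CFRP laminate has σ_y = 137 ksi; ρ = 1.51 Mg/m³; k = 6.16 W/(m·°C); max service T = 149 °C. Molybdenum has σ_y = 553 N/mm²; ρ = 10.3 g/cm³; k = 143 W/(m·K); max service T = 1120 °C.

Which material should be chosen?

Screen on constraints: k ≥ 67.1 W/(m·K); max service T ≥ 177 °C. Survivors: tungsten, brass, molybdenum.
In SI units:
  tungsten: σ_y = 597.0 MPa, ρ = 19300 kg/m³
  brass: σ_y = 269.0 MPa, ρ = 8650 kg/m³
  molybdenum: σ_y = 553.0 MPa, ρ = 10300 kg/m³
  molybdenum: M = 6.54×10⁻³
  brass: M = 4.82×10⁻³
  tungsten: M = 3.67×10⁻³
Molybdenum ranks first.

molybdenum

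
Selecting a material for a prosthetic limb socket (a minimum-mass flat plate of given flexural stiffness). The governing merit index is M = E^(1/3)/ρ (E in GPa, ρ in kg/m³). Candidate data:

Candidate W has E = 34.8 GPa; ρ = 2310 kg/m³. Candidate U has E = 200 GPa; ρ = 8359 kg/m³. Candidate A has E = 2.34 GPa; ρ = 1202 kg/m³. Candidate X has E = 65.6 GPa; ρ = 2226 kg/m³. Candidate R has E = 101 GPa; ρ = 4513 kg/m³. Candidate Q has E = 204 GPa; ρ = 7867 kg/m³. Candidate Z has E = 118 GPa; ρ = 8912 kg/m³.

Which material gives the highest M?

Per-candidate index values:
  candidate X: M = 1.81×10⁻³
  candidate W: M = 1.41×10⁻³
  candidate A: M = 1.10×10⁻³
  candidate R: M = 1.03×10⁻³
  candidate Q: M = 0.748×10⁻³
  candidate U: M = 0.700×10⁻³
  candidate Z: M = 0.550×10⁻³
Highest index: candidate X.

candidate X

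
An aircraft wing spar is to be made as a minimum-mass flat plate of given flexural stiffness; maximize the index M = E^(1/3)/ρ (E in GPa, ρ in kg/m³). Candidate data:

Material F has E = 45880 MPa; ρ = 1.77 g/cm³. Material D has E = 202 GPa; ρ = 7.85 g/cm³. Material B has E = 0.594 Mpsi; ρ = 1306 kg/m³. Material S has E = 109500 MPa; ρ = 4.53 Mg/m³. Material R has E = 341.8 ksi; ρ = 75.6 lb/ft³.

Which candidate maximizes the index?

In SI units:
  material F: E = 45.88 GPa, ρ = 1770 kg/m³
  material D: E = 202.0 GPa, ρ = 7850 kg/m³
  material B: E = 4.095 GPa, ρ = 1306 kg/m³
  material S: E = 109.5 GPa, ρ = 4530 kg/m³
  material R: E = 2.357 GPa, ρ = 1211 kg/m³
  material F: M = 2.02×10⁻³
  material B: M = 1.23×10⁻³
  material R: M = 1.10×10⁻³
  material S: M = 1.06×10⁻³
  material D: M = 0.747×10⁻³
Highest index: material F.

material F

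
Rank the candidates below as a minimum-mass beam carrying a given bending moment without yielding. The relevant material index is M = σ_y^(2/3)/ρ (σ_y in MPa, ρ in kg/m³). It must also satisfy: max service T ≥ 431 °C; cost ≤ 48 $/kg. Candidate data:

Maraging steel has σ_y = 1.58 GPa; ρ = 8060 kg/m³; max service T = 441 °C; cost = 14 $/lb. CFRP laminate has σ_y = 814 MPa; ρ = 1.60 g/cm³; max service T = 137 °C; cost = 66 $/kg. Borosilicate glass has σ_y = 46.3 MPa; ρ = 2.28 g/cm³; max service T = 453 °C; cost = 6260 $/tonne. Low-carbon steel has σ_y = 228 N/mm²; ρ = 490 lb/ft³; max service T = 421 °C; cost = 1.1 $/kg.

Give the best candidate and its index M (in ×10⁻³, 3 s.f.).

Screen on constraints: max service T ≥ 431 °C; cost ≤ 48 $/kg. Survivors: maraging steel, borosilicate glass.
After converting to SI:
  maraging steel: σ_y = 1580 MPa, ρ = 8060 kg/m³
  borosilicate glass: σ_y = 46.30 MPa, ρ = 2280 kg/m³
  maraging steel: M = 16.8×10⁻³
  borosilicate glass: M = 5.66×10⁻³
Maraging steel ranks first.

maraging steel, M = 16.8×10⁻³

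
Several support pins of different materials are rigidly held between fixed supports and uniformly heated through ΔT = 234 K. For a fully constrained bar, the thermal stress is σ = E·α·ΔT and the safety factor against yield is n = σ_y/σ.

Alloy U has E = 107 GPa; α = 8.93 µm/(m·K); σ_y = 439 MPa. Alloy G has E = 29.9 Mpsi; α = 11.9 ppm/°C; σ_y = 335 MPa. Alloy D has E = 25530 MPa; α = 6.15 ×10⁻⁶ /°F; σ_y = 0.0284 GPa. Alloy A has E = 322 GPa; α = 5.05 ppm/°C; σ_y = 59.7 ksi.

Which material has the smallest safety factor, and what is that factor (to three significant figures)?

alloy D, n = 0.429

In consistent units (E in GPa, α in ×10⁻⁶/K, σ_y in MPa):
  alloy U: E = 107.0, α = 8.93, σ_y = 439.0 → σ = 224 MPa, n = 1.96
  alloy G: E = 206.2, α = 11.9, σ_y = 335.0 → σ = 574 MPa, n = 0.584
  alloy D: E = 25.53, α = 11.1, σ_y = 28.40 → σ = 66.1 MPa, n = 0.429
  alloy A: E = 322.0, α = 5.05, σ_y = 411.6 → σ = 381 MPa, n = 1.08
The minimum is alloy D at n = 0.429.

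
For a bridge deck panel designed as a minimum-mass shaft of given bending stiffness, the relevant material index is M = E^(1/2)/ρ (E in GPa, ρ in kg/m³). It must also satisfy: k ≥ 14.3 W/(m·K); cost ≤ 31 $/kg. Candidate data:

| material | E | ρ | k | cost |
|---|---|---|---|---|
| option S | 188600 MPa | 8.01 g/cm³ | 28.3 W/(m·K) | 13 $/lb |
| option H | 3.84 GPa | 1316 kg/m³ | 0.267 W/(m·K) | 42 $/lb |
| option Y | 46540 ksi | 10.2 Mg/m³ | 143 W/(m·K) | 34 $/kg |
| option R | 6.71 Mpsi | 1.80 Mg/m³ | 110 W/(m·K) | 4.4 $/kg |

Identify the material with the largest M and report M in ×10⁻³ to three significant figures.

Screen on constraints: k ≥ 14.3 W/(m·K); cost ≤ 31 $/kg. Survivors: option S, option R.
After converting to SI:
  option S: E = 188.6 GPa, ρ = 8010 kg/m³
  option R: E = 46.26 GPa, ρ = 1800 kg/m³
  option R: M = 3.78×10⁻³
  option S: M = 1.71×10⁻³
Option R ranks first.

option R, M = 3.78×10⁻³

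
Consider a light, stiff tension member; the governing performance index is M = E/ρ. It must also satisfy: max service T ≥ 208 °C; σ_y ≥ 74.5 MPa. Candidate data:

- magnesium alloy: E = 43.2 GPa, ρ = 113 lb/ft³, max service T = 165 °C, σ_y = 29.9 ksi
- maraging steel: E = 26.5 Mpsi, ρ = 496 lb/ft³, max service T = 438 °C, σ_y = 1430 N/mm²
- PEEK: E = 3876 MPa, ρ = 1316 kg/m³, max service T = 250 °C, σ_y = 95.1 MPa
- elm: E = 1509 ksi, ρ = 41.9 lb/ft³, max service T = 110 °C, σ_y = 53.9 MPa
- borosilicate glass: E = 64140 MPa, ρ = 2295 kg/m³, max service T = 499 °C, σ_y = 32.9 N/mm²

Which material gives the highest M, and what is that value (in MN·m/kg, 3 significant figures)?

Screen on constraints: max service T ≥ 208 °C; σ_y ≥ 74.5 MPa. Survivors: maraging steel, PEEK.
Putting every candidate on a common basis:
  maraging steel: E = 182.7 GPa, ρ = 7945 kg/m³
  PEEK: E = 3.876 GPa, ρ = 1316 kg/m³
  maraging steel: M = 23.0 MN·m/kg
  PEEK: M = 2.95 MN·m/kg
Maraging steel has the largest M.

maraging steel, M = 23.0 MN·m/kg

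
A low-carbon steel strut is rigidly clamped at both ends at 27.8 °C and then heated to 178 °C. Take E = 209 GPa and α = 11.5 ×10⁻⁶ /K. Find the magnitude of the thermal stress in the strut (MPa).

ΔT = 150.2 K. Constrained thermal stress σ = E·α·ΔT = 209.0×10³ MPa × 11.5×10⁻⁶ × 150.2 = 361 MPa (compressive).

361 MPa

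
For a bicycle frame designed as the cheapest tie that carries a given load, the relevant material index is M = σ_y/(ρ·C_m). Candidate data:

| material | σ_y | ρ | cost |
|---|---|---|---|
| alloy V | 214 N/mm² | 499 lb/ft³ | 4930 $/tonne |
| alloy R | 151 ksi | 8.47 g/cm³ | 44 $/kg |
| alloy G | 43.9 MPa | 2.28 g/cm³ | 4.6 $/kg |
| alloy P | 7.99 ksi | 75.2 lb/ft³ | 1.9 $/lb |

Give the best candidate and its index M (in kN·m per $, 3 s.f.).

alloy P, M = 10.9 kN·m per $

Putting every candidate on a common basis:
  alloy V: σ_y = 214.0 MPa, ρ = 7993 kg/m³, cost = 4.930 $/kg
  alloy R: σ_y = 1041 MPa, ρ = 8470 kg/m³, cost = 44.00 $/kg
  alloy G: σ_y = 43.90 MPa, ρ = 2280 kg/m³, cost = 4.600 $/kg
  alloy P: σ_y = 55.09 MPa, ρ = 1205 kg/m³, cost = 4.189 $/kg
  alloy P: M = 10.9 kN·m per $
  alloy V: M = 5.43 kN·m per $
  alloy G: M = 4.19 kN·m per $
  alloy R: M = 2.79 kN·m per $
Alloy P ranks first.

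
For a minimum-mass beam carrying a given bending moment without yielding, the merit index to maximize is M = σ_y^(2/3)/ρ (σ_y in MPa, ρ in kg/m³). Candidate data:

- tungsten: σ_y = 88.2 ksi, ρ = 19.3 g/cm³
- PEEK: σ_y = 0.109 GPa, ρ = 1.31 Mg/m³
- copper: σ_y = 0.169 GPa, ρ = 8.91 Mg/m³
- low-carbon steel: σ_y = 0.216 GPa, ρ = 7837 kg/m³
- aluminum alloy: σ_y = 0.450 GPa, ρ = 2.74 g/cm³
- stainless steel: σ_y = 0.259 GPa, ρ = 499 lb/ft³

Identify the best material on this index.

aluminum alloy

After converting to SI:
  tungsten: σ_y = 608.1 MPa, ρ = 19300 kg/m³
  PEEK: σ_y = 109.0 MPa, ρ = 1310 kg/m³
  copper: σ_y = 169.0 MPa, ρ = 8910 kg/m³
  low-carbon steel: σ_y = 216.0 MPa, ρ = 7837 kg/m³
  aluminum alloy: σ_y = 450.0 MPa, ρ = 2740 kg/m³
  stainless steel: σ_y = 259.0 MPa, ρ = 7993 kg/m³
  aluminum alloy: M = 21.4×10⁻³
  PEEK: M = 17.4×10⁻³
  stainless steel: M = 5.08×10⁻³
  low-carbon steel: M = 4.59×10⁻³
  tungsten: M = 3.72×10⁻³
  copper: M = 3.43×10⁻³
The maximum is for aluminum alloy.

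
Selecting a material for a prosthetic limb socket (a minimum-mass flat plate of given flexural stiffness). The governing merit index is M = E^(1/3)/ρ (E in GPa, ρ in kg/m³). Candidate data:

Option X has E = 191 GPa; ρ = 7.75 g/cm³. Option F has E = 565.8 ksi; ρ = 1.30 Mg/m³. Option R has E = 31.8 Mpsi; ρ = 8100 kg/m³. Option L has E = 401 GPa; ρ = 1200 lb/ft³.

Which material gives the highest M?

In SI units:
  option X: E = 191.0 GPa, ρ = 7750 kg/m³
  option F: E = 3.901 GPa, ρ = 1300 kg/m³
  option R: E = 219.3 GPa, ρ = 8100 kg/m³
  option L: E = 401.0 GPa, ρ = 19220 kg/m³
  option F: M = 1.21×10⁻³
  option R: M = 0.744×10⁻³
  option X: M = 0.743×10⁻³
  option L: M = 0.384×10⁻³
Option F has the largest M.

option F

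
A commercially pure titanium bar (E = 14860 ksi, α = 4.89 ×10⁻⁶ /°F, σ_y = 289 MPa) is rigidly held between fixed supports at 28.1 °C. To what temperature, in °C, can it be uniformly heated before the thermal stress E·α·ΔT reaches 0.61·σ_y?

224 °C

E = 14860 ksi = 102.5 GPa.
α = 4.89×10⁻⁶/°F × 9/5 = 8.80×10⁻⁶/K.
E·α·ΔT = 176.3 MPa ⇒ ΔT = 176.3 / (102.5×10³ × 8.80×10⁻⁶) = 195.5 K.
T = 28.1 + 195.5 = 223.6 °C.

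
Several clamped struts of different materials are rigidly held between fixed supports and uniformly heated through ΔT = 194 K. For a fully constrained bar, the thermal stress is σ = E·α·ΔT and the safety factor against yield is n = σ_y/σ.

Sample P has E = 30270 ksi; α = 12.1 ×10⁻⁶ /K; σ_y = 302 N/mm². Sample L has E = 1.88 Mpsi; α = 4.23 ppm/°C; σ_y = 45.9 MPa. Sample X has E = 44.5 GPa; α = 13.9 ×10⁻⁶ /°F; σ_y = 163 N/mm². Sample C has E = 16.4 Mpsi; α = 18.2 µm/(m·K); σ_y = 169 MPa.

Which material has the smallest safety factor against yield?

sample C

In consistent units (E in GPa, α in ×10⁻⁶/K, σ_y in MPa):
  sample P: E = 208.7, α = 12.1, σ_y = 302.0 → σ = 490 MPa, n = 0.616
  sample L: E = 12.96, α = 4.23, σ_y = 45.90 → σ = 10.6 MPa, n = 4.32
  sample X: E = 44.50, α = 25.0, σ_y = 163.0 → σ = 216 MPa, n = 0.755
  sample C: E = 113.1, α = 18.2, σ_y = 169.0 → σ = 399 MPa, n = 0.423
Smallest n: sample C with n = 0.423.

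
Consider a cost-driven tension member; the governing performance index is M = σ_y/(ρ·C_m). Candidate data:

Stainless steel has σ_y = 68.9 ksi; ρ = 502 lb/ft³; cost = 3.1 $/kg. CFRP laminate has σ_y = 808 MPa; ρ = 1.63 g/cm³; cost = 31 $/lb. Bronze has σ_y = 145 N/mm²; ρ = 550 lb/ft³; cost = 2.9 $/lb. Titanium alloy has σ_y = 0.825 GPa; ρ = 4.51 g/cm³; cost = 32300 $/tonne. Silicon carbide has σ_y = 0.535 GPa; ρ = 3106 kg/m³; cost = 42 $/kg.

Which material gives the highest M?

stainless steel

In SI units:
  stainless steel: σ_y = 475.0 MPa, ρ = 8041 kg/m³, cost = 3.100 $/kg
  CFRP laminate: σ_y = 808.0 MPa, ρ = 1630 kg/m³, cost = 68.34 $/kg
  bronze: σ_y = 145.0 MPa, ρ = 8810 kg/m³, cost = 6.393 $/kg
  titanium alloy: σ_y = 825.0 MPa, ρ = 4510 kg/m³, cost = 32.30 $/kg
  silicon carbide: σ_y = 535.0 MPa, ρ = 3106 kg/m³, cost = 42.00 $/kg
  stainless steel: M = 19.1 kN·m per $
  CFRP laminate: M = 7.25 kN·m per $
  titanium alloy: M = 5.66 kN·m per $
  silicon carbide: M = 4.10 kN·m per $
  bronze: M = 2.57 kN·m per $
Stainless steel ranks first.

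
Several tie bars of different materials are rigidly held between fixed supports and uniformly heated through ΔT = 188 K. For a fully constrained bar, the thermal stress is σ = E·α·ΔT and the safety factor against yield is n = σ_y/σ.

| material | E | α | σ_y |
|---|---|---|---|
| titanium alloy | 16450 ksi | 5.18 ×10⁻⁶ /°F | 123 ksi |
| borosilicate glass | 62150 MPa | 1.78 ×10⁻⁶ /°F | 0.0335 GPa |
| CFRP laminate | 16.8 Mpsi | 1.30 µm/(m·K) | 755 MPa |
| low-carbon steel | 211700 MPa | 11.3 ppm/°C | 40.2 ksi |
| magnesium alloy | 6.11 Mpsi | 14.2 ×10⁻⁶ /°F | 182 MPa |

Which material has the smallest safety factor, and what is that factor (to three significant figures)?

low-carbon steel, n = 0.616

Converting E to GPa, α to ×10⁻⁶/K, σ_y to MPa, then σ and n for each:
  titanium alloy: E = 113.4, α = 9.32, σ_y = 848.1 → σ = 199 MPa, n = 4.27
  borosilicate glass: E = 62.15, α = 3.20, σ_y = 33.50 → σ = 37.4 MPa, n = 0.895
  CFRP laminate: E = 115.8, α = 1.30, σ_y = 755.0 → σ = 28.3 MPa, n = 26.7
  low-carbon steel: E = 211.7, α = 11.3, σ_y = 277.2 → σ = 450 MPa, n = 0.616
  magnesium alloy: E = 42.13, α = 25.6, σ_y = 182.0 → σ = 202 MPa, n = 0.899
Smallest n: low-carbon steel with n = 0.616.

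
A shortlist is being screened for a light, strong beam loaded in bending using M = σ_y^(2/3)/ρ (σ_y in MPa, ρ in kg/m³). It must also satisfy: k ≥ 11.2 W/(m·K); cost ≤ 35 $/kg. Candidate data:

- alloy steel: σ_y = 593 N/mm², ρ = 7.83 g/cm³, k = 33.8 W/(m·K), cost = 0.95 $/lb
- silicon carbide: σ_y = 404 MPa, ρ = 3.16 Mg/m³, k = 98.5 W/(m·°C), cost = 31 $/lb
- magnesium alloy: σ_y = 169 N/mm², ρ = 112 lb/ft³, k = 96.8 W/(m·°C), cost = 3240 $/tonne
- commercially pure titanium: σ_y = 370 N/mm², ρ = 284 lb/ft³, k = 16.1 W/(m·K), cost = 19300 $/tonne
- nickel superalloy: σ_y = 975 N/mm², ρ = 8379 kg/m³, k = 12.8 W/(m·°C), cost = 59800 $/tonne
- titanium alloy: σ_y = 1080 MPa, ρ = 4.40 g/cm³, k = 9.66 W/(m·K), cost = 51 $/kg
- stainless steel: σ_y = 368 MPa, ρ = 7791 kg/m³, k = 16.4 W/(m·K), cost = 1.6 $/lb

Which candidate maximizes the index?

magnesium alloy

Screen on constraints: k ≥ 11.2 W/(m·K); cost ≤ 35 $/kg. Survivors: alloy steel, magnesium alloy, commercially pure titanium, stainless steel.
After converting to SI:
  alloy steel: σ_y = 593.0 MPa, ρ = 7830 kg/m³
  magnesium alloy: σ_y = 169.0 MPa, ρ = 1794 kg/m³
  commercially pure titanium: σ_y = 370.0 MPa, ρ = 4549 kg/m³
  stainless steel: σ_y = 368.0 MPa, ρ = 7791 kg/m³
  magnesium alloy: M = 17.0×10⁻³
  commercially pure titanium: M = 11.3×10⁻³
  alloy steel: M = 9.01×10⁻³
  stainless steel: M = 6.59×10⁻³
Magnesium alloy has the largest M.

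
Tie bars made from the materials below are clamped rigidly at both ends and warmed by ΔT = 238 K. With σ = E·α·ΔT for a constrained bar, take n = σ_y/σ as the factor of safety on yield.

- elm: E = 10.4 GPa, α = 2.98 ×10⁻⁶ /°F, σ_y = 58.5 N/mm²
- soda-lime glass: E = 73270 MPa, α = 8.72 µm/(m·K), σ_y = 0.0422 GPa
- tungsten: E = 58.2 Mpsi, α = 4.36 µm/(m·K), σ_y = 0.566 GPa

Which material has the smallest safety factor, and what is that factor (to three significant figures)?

soda-lime glass, n = 0.278

Per material, after unit conversion:
  elm: E = 10.40, α = 5.36, σ_y = 58.50 → σ = 13.3 MPa, n = 4.41
  soda-lime glass: E = 73.27, α = 8.72, σ_y = 42.20 → σ = 152 MPa, n = 0.278
  tungsten: E = 401.3, α = 4.36, σ_y = 566.0 → σ = 416 MPa, n = 1.36
Soda-lime glass has the lowest safety factor, n = 0.278.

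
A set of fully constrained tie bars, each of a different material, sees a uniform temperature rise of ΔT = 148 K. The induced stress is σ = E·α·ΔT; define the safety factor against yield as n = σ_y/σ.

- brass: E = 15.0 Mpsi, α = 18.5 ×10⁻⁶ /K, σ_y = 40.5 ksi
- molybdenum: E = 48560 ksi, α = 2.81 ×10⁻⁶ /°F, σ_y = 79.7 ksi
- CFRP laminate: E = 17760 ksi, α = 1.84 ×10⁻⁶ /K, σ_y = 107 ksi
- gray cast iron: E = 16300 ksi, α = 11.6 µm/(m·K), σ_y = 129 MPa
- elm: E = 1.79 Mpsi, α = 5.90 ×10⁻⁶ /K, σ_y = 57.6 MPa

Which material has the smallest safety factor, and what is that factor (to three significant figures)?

With everything in SI (GPa, ×10⁻⁶/K, MPa):
  brass: E = 103.4, α = 18.5, σ_y = 279.2 → σ = 283 MPa, n = 0.986
  molybdenum: E = 334.8, α = 5.06, σ_y = 549.5 → σ = 251 MPa, n = 2.19
  CFRP laminate: E = 122.5, α = 1.84, σ_y = 737.7 → σ = 33.3 MPa, n = 22.1
  gray cast iron: E = 112.4, α = 11.6, σ_y = 129.0 → σ = 193 MPa, n = 0.669
  elm: E = 12.34, α = 5.90, σ_y = 57.60 → σ = 10.8 MPa, n = 5.34
Gray cast iron has the lowest safety factor, n = 0.669.

gray cast iron, n = 0.669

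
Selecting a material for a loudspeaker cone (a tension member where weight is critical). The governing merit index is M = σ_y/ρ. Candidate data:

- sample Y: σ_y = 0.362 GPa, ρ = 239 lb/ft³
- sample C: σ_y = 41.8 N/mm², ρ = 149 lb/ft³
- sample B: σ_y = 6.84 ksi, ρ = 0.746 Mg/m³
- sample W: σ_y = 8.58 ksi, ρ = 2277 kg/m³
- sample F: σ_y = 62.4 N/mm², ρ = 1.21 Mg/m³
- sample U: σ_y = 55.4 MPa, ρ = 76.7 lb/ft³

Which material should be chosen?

Putting every candidate on a common basis:
  sample Y: σ_y = 362.0 MPa, ρ = 3828 kg/m³
  sample C: σ_y = 41.80 MPa, ρ = 2387 kg/m³
  sample B: σ_y = 47.16 MPa, ρ = 746.0 kg/m³
  sample W: σ_y = 59.16 MPa, ρ = 2277 kg/m³
  sample F: σ_y = 62.40 MPa, ρ = 1210 kg/m³
  sample U: σ_y = 55.40 MPa, ρ = 1229 kg/m³
  sample Y: M = 94.6 kN·m/kg
  sample B: M = 63.2 kN·m/kg
  sample F: M = 51.6 kN·m/kg
  sample U: M = 45.1 kN·m/kg
  sample W: M = 26.0 kN·m/kg
  sample C: M = 17.5 kN·m/kg
The maximum is for sample Y.

sample Y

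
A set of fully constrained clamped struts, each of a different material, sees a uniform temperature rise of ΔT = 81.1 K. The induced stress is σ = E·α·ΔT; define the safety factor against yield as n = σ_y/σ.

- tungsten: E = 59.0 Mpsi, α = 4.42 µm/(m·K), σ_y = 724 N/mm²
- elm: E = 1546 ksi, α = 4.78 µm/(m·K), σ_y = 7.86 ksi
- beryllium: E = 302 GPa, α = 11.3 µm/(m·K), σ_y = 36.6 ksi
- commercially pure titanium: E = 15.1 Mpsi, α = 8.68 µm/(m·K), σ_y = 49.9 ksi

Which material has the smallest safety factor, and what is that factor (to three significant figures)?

Converting E to GPa, α to ×10⁻⁶/K, σ_y to MPa, then σ and n for each:
  tungsten: E = 406.8, α = 4.42, σ_y = 724.0 → σ = 146 MPa, n = 4.97
  elm: E = 10.66, α = 4.78, σ_y = 54.19 → σ = 4.13 MPa, n = 13.1
  beryllium: E = 302.0, α = 11.3, σ_y = 252.3 → σ = 277 MPa, n = 0.912
  commercially pure titanium: E = 104.1, α = 8.68, σ_y = 344.0 → σ = 73.3 MPa, n = 4.69
The minimum is beryllium at n = 0.912.

beryllium, n = 0.912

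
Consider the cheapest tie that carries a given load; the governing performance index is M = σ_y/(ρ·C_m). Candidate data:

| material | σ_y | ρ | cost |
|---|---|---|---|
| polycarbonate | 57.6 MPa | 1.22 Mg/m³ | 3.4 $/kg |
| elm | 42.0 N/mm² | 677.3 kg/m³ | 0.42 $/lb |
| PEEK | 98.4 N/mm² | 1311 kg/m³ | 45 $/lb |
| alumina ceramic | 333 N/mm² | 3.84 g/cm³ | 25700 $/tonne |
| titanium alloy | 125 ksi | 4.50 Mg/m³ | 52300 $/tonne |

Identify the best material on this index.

elm

In SI units:
  polycarbonate: σ_y = 57.60 MPa, ρ = 1220 kg/m³, cost = 3.400 $/kg
  elm: σ_y = 42.00 MPa, ρ = 677.3 kg/m³, cost = 0.9259 $/kg
  PEEK: σ_y = 98.40 MPa, ρ = 1311 kg/m³, cost = 99.21 $/kg
  alumina ceramic: σ_y = 333.0 MPa, ρ = 3840 kg/m³, cost = 25.70 $/kg
  titanium alloy: σ_y = 861.8 MPa, ρ = 4500 kg/m³, cost = 52.30 $/kg
  elm: M = 67.0 kN·m per $
  polycarbonate: M = 13.9 kN·m per $
  titanium alloy: M = 3.66 kN·m per $
  alumina ceramic: M = 3.37 kN·m per $
  PEEK: M = 0.757 kN·m per $
Highest index: elm.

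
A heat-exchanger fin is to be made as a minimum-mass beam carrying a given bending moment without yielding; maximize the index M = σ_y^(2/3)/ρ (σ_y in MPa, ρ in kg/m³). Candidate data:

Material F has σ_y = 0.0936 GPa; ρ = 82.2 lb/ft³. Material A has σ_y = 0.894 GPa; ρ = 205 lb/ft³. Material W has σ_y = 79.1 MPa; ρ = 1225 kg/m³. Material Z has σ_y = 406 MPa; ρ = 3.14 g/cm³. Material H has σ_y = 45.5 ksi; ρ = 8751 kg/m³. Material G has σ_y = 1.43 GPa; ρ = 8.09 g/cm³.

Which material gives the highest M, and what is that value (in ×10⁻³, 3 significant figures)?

material A, M = 28.3×10⁻³

In SI units:
  material F: σ_y = 93.60 MPa, ρ = 1317 kg/m³
  material A: σ_y = 894.0 MPa, ρ = 3284 kg/m³
  material W: σ_y = 79.10 MPa, ρ = 1225 kg/m³
  material Z: σ_y = 406.0 MPa, ρ = 3140 kg/m³
  material H: σ_y = 313.7 MPa, ρ = 8751 kg/m³
  material G: σ_y = 1430 MPa, ρ = 8090 kg/m³
  material A: M = 28.3×10⁻³
  material Z: M = 17.5×10⁻³
  material G: M = 15.7×10⁻³
  material F: M = 15.7×10⁻³
  material W: M = 15.0×10⁻³
  material H: M = 5.28×10⁻³
Material A has the largest M.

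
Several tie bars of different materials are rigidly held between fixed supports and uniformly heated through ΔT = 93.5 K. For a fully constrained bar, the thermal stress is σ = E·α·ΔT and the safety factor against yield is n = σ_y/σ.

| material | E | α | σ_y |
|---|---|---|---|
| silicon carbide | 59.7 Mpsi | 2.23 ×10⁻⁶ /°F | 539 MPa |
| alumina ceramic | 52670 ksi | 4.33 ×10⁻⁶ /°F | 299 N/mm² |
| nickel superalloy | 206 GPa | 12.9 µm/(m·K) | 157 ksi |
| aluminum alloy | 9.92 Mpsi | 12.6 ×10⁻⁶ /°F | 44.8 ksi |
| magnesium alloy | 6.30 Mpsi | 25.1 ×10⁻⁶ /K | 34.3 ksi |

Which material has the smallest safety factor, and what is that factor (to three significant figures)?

alumina ceramic, n = 1.13

Converting E to GPa, α to ×10⁻⁶/K, σ_y to MPa, then σ and n for each:
  silicon carbide: E = 411.6, α = 4.01, σ_y = 539.0 → σ = 154 MPa, n = 3.49
  alumina ceramic: E = 363.1, α = 7.79, σ_y = 299.0 → σ = 265 MPa, n = 1.13
  nickel superalloy: E = 206.0, α = 12.9, σ_y = 1082 → σ = 248 MPa, n = 4.36
  aluminum alloy: E = 68.40, α = 22.7, σ_y = 308.9 → σ = 145 MPa, n = 2.13
  magnesium alloy: E = 43.44, α = 25.1, σ_y = 236.5 → σ = 102 MPa, n = 2.32
Alumina ceramic has the lowest safety factor, n = 1.13.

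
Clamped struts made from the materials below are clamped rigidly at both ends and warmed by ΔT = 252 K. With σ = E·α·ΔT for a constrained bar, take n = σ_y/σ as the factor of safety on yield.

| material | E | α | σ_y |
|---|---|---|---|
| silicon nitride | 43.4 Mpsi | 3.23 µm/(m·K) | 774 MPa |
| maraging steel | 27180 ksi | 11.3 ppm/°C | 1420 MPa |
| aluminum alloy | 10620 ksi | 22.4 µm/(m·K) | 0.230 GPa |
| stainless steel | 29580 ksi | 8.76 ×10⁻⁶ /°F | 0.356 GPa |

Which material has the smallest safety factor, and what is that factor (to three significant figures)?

stainless steel, n = 0.439

In consistent units (E in GPa, α in ×10⁻⁶/K, σ_y in MPa):
  silicon nitride: E = 299.2, α = 3.23, σ_y = 774.0 → σ = 244 MPa, n = 3.18
  maraging steel: E = 187.4, α = 11.3, σ_y = 1420 → σ = 534 MPa, n = 2.66
  aluminum alloy: E = 73.22, α = 22.4, σ_y = 230.0 → σ = 413 MPa, n = 0.556
  stainless steel: E = 203.9, α = 15.8, σ_y = 356.0 → σ = 810 MPa, n = 0.439
Smallest n: stainless steel with n = 0.439.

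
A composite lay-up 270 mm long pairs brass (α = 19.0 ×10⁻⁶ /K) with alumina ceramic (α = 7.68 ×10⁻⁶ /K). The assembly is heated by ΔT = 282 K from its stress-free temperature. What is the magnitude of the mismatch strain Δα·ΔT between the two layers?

3.19×10⁻³

Δα = |19.0 − 7.68|×10⁻⁶/K = 11.3×10⁻⁶/K.
Mismatch strain = Δα·ΔT = 11.3×10⁻⁶ × 282.0 = 3.19×10⁻³.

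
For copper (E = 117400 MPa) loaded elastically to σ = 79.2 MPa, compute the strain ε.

E = 117400 MPa = 117.4 GPa = 117400 MPa.
ε = σ/E = 79.2 / 117400 = 6.75×10⁻⁴.

6.75×10⁻⁴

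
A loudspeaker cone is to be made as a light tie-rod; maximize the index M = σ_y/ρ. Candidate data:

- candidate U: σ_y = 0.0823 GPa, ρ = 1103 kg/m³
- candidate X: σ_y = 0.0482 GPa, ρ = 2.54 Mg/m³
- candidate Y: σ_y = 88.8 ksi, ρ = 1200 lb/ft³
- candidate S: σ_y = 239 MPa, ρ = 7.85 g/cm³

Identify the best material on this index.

After converting to SI:
  candidate U: σ_y = 82.30 MPa, ρ = 1103 kg/m³
  candidate X: σ_y = 48.20 MPa, ρ = 2540 kg/m³
  candidate Y: σ_y = 612.3 MPa, ρ = 19220 kg/m³
  candidate S: σ_y = 239.0 MPa, ρ = 7850 kg/m³
  candidate U: M = 74.6 kN·m/kg
  candidate Y: M = 31.9 kN·m/kg
  candidate S: M = 30.4 kN·m/kg
  candidate X: M = 19.0 kN·m/kg
Candidate U has the largest M.

candidate U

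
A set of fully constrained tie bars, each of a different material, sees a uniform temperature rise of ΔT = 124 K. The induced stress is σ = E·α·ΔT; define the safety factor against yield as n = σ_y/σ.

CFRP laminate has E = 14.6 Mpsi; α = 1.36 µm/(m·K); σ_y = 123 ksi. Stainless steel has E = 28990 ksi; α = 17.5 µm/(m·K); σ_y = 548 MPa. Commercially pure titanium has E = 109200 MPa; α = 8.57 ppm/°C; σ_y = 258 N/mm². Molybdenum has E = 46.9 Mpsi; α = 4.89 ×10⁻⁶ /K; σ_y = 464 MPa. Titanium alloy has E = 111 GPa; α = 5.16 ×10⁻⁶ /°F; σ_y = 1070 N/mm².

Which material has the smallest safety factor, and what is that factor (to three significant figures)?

stainless steel, n = 1.26

In consistent units (E in GPa, α in ×10⁻⁶/K, σ_y in MPa):
  CFRP laminate: E = 100.7, α = 1.36, σ_y = 848.1 → σ = 17.0 MPa, n = 50.0
  stainless steel: E = 199.9, α = 17.5, σ_y = 548.0 → σ = 434 MPa, n = 1.26
  commercially pure titanium: E = 109.2, α = 8.57, σ_y = 258.0 → σ = 116 MPa, n = 2.22
  molybdenum: E = 323.4, α = 4.89, σ_y = 464.0 → σ = 196 MPa, n = 2.37
  titanium alloy: E = 111.0, α = 9.29, σ_y = 1070 → σ = 128 MPa, n = 8.37
The minimum is stainless steel at n = 1.26.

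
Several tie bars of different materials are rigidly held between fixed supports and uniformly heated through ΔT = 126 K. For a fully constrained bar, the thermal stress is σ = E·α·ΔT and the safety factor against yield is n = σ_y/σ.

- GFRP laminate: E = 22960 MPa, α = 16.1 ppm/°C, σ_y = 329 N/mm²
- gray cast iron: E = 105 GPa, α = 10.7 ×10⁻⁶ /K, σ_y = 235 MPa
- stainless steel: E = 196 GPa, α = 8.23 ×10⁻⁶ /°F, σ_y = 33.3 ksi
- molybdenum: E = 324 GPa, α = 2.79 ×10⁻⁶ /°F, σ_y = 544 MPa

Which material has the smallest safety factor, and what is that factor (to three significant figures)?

stainless steel, n = 0.628

Per material, after unit conversion:
  GFRP laminate: E = 22.96, α = 16.1, σ_y = 329.0 → σ = 46.6 MPa, n = 7.06
  gray cast iron: E = 105.0, α = 10.7, σ_y = 235.0 → σ = 142 MPa, n = 1.66
  stainless steel: E = 196.0, α = 14.8, σ_y = 229.6 → σ = 366 MPa, n = 0.628
  molybdenum: E = 324.0, α = 5.02, σ_y = 544.0 → σ = 205 MPa, n = 2.65
The minimum is stainless steel at n = 0.628.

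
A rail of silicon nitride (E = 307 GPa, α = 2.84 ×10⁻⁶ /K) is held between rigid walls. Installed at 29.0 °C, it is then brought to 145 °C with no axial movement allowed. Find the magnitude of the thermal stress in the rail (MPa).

ΔT = 116.0 K. Constrained thermal stress σ = E·α·ΔT = 307.0×10³ MPa × 2.84×10⁻⁶ × 116.0 = 101 MPa (compressive).

101 MPa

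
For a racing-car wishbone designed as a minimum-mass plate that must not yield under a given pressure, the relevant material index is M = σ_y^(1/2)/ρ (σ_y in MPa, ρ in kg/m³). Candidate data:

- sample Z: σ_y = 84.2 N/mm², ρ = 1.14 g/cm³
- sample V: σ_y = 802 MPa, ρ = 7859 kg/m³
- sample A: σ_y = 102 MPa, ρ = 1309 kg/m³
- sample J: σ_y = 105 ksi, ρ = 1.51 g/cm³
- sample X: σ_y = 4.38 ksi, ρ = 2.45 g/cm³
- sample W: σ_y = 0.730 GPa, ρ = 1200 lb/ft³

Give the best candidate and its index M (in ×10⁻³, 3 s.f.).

In SI units:
  sample Z: σ_y = 84.20 MPa, ρ = 1140 kg/m³
  sample V: σ_y = 802.0 MPa, ρ = 7859 kg/m³
  sample A: σ_y = 102.0 MPa, ρ = 1309 kg/m³
  sample J: σ_y = 723.9 MPa, ρ = 1510 kg/m³
  sample X: σ_y = 30.20 MPa, ρ = 2450 kg/m³
  sample W: σ_y = 730.0 MPa, ρ = 19220 kg/m³
  sample J: M = 17.8×10⁻³
  sample Z: M = 8.05×10⁻³
  sample A: M = 7.72×10⁻³
  sample V: M = 3.60×10⁻³
  sample X: M = 2.24×10⁻³
  sample W: M = 1.41×10⁻³
Sample J has the largest M.

sample J, M = 17.8×10⁻³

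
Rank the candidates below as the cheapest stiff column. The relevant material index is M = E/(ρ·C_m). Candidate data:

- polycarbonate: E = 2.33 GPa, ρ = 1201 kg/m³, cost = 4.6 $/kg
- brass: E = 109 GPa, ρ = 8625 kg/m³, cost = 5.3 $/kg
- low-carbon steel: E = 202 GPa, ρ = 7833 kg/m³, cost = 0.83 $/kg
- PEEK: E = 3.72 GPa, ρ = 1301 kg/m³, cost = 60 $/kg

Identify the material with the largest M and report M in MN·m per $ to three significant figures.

low-carbon steel, M = 31.1 MN·m per $

Computing M directly (units already consistent):
  low-carbon steel: M = 31.1 MN·m per $
  brass: M = 2.38 MN·m per $
  polycarbonate: M = 0.422 MN·m per $
  PEEK: M = 0.0477 MN·m per $
Low-carbon steel ranks first.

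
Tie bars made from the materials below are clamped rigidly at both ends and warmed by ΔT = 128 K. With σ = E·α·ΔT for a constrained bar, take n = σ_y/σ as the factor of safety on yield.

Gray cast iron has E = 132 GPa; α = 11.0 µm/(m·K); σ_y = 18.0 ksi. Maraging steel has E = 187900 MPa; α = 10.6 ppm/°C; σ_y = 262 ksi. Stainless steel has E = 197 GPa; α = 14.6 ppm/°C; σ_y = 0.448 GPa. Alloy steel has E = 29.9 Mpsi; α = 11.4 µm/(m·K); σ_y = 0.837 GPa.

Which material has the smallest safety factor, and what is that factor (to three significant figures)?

With everything in SI (GPa, ×10⁻⁶/K, MPa):
  gray cast iron: E = 132.0, α = 11.0, σ_y = 124.1 → σ = 186 MPa, n = 0.668
  maraging steel: E = 187.9, α = 10.6, σ_y = 1806 → σ = 255 MPa, n = 7.09
  stainless steel: E = 197.0, α = 14.6, σ_y = 448.0 → σ = 368 MPa, n = 1.22
  alloy steel: E = 206.2, α = 11.4, σ_y = 837.0 → σ = 301 MPa, n = 2.78
Gray cast iron has the lowest safety factor, n = 0.668.

gray cast iron, n = 0.668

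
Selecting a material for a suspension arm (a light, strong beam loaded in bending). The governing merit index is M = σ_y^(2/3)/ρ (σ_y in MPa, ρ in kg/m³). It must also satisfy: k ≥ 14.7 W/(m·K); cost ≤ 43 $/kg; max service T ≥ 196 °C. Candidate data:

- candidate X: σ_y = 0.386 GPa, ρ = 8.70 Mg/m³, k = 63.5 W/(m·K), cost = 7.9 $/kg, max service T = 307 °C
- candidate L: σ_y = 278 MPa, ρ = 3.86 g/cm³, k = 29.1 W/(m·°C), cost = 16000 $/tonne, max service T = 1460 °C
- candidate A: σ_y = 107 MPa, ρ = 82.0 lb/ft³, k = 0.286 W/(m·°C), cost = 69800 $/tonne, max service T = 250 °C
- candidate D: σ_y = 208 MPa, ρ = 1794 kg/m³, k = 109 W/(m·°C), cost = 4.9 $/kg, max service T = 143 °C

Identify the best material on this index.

Screen on constraints: k ≥ 14.7 W/(m·K); cost ≤ 43 $/kg; max service T ≥ 196 °C. Survivors: candidate X, candidate L.
In SI units:
  candidate X: σ_y = 386.0 MPa, ρ = 8700 kg/m³
  candidate L: σ_y = 278.0 MPa, ρ = 3860 kg/m³
  candidate L: M = 11.0×10⁻³
  candidate X: M = 6.09×10⁻³
Candidate L has the largest M.

candidate L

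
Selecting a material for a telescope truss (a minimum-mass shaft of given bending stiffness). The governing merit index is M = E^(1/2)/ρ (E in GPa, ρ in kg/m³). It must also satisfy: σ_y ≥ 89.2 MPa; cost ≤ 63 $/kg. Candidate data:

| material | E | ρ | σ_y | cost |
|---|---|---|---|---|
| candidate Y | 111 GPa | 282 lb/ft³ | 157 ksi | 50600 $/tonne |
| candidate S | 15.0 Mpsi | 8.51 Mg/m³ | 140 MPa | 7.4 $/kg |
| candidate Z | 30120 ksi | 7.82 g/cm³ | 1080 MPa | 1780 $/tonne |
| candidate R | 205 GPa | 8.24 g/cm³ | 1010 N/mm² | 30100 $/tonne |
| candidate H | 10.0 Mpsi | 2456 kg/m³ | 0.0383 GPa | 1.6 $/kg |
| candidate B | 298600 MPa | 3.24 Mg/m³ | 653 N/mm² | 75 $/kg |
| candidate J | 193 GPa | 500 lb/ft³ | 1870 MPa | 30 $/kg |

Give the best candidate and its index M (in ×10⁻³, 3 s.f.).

Screen on constraints: σ_y ≥ 89.2 MPa; cost ≤ 63 $/kg. Survivors: candidate Y, candidate S, candidate Z, candidate R, candidate J.
After converting to SI:
  candidate Y: E = 111.0 GPa, ρ = 4517 kg/m³
  candidate S: E = 103.4 GPa, ρ = 8510 kg/m³
  candidate Z: E = 207.7 GPa, ρ = 7820 kg/m³
  candidate R: E = 205.0 GPa, ρ = 8240 kg/m³
  candidate J: E = 193.0 GPa, ρ = 8009 kg/m³
  candidate Y: M = 2.33×10⁻³
  candidate Z: M = 1.84×10⁻³
  candidate R: M = 1.74×10⁻³
  candidate J: M = 1.73×10⁻³
  candidate S: M = 1.20×10⁻³
The maximum is for candidate Y.

candidate Y, M = 2.33×10⁻³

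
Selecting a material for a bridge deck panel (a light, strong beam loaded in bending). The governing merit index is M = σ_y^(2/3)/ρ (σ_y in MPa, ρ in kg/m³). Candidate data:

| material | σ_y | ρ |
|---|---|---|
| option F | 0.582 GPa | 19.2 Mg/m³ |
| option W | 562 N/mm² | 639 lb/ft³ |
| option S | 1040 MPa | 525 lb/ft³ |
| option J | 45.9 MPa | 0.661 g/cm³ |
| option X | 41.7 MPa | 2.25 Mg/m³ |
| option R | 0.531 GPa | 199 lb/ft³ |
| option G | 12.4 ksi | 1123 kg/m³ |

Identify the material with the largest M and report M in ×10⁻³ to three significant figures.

Putting every candidate on a common basis:
  option F: σ_y = 582.0 MPa, ρ = 19200 kg/m³
  option W: σ_y = 562.0 MPa, ρ = 10240 kg/m³
  option S: σ_y = 1040 MPa, ρ = 8410 kg/m³
  option J: σ_y = 45.90 MPa, ρ = 661.0 kg/m³
  option X: σ_y = 41.70 MPa, ρ = 2250 kg/m³
  option R: σ_y = 531.0 MPa, ρ = 3188 kg/m³
  option G: σ_y = 85.50 MPa, ρ = 1123 kg/m³
  option R: M = 20.6×10⁻³
  option J: M = 19.4×10⁻³
  option G: M = 17.3×10⁻³
  option S: M = 12.2×10⁻³
  option W: M = 6.65×10⁻³
  option X: M = 5.34×10⁻³
  option F: M = 3.63×10⁻³
Option R ranks first.

option R, M = 20.6×10⁻³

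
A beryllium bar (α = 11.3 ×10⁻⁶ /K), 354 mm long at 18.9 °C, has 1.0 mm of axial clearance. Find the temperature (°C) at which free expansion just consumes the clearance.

269 °C

α·L₀·ΔT = 1.0 mm ⇒ ΔT = 1.0 / (11.3×10⁻⁶ × 354.0) = 250.0 K.
T = 18.9 + 250.0 = 268.9 °C.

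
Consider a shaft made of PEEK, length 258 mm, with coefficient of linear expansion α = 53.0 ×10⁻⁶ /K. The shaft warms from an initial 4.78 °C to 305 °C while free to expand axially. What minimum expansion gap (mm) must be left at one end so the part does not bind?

ΔT = 305 − 4.78 = 300.2 K.
ΔL = α·L₀·ΔT = 53.0×10⁻⁶ × 258 mm × 300.2 K = 4.11 mm.

4.11 mm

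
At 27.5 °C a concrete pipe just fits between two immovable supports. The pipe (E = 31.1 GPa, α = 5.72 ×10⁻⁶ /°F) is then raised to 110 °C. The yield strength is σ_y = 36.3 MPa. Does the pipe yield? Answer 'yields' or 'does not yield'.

α = 5.72×10⁻⁶/°F × 9/5 = 10.3×10⁻⁶/K.
ΔT = 82.50 K. Constrained thermal stress σ = E·α·ΔT = 31.10×10³ MPa × 10.3×10⁻⁶ × 82.50 = 26.4 MPa (compressive).
Compare to σ_y = 36.3 MPa: σ < σ_y, so it does not yield.

does not yield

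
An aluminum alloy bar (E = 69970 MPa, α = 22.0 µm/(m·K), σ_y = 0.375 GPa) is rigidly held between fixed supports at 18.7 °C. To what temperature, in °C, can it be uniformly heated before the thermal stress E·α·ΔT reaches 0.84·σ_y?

223 °C

E = 69970 MPa = 69.97 GPa.
σ_y = 0.375 GPa = 375.0 MPa.
E·α·ΔT = 315.0 MPa ⇒ ΔT = 315.0 / (69.97×10³ × 22.0×10⁻⁶) = 204.6 K.
T = 18.7 + 204.6 = 223.3 °C.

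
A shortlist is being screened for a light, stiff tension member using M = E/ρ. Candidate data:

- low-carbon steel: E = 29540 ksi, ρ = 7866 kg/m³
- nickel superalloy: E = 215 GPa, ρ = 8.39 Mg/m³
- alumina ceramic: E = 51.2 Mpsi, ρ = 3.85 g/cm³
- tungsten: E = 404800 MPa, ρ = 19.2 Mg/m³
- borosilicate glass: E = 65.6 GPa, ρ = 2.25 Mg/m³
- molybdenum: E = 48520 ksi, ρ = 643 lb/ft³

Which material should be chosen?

Putting every candidate on a common basis:
  low-carbon steel: E = 203.7 GPa, ρ = 7866 kg/m³
  nickel superalloy: E = 215.0 GPa, ρ = 8390 kg/m³
  alumina ceramic: E = 353.0 GPa, ρ = 3850 kg/m³
  tungsten: E = 404.8 GPa, ρ = 19200 kg/m³
  borosilicate glass: E = 65.60 GPa, ρ = 2250 kg/m³
  molybdenum: E = 334.5 GPa, ρ = 10300 kg/m³
  alumina ceramic: M = 91.7 MN·m/kg
  molybdenum: M = 32.5 MN·m/kg
  borosilicate glass: M = 29.2 MN·m/kg
  low-carbon steel: M = 25.9 MN·m/kg
  nickel superalloy: M = 25.6 MN·m/kg
  tungsten: M = 21.1 MN·m/kg
Highest index: alumina ceramic.

alumina ceramic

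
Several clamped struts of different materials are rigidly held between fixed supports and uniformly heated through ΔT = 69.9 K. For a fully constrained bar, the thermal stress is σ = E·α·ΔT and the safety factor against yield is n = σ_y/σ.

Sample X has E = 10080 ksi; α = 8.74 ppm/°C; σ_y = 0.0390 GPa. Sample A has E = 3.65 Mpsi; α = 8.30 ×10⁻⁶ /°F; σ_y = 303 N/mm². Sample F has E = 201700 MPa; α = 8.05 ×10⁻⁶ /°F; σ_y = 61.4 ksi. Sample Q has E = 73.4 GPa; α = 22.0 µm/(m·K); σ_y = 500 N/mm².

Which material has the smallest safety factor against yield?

With everything in SI (GPa, ×10⁻⁶/K, MPa):
  sample X: E = 69.50, α = 8.74, σ_y = 39.00 → σ = 42.5 MPa, n = 0.919
  sample A: E = 25.17, α = 14.9, σ_y = 303.0 → σ = 26.3 MPa, n = 11.5
  sample F: E = 201.7, α = 14.5, σ_y = 423.3 → σ = 204 MPa, n = 2.07
  sample Q: E = 73.40, α = 22.0, σ_y = 500.0 → σ = 113 MPa, n = 4.43
Sample X has the lowest safety factor, n = 0.919.

sample X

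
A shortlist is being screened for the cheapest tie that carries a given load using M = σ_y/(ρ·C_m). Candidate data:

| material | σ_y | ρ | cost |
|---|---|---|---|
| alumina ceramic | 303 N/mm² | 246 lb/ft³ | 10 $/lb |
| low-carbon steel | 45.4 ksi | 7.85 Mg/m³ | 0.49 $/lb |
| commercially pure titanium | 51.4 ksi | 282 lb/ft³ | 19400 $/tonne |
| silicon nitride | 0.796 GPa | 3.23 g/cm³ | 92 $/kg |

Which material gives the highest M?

In SI units:
  alumina ceramic: σ_y = 303.0 MPa, ρ = 3941 kg/m³, cost = 22.05 $/kg
  low-carbon steel: σ_y = 313.0 MPa, ρ = 7850 kg/m³, cost = 1.080 $/kg
  commercially pure titanium: σ_y = 354.4 MPa, ρ = 4517 kg/m³, cost = 19.40 $/kg
  silicon nitride: σ_y = 796.0 MPa, ρ = 3230 kg/m³, cost = 92.00 $/kg
  low-carbon steel: M = 36.9 kN·m per $
  commercially pure titanium: M = 4.04 kN·m per $
  alumina ceramic: M = 3.49 kN·m per $
  silicon nitride: M = 2.68 kN·m per $
The maximum is for low-carbon steel.

low-carbon steel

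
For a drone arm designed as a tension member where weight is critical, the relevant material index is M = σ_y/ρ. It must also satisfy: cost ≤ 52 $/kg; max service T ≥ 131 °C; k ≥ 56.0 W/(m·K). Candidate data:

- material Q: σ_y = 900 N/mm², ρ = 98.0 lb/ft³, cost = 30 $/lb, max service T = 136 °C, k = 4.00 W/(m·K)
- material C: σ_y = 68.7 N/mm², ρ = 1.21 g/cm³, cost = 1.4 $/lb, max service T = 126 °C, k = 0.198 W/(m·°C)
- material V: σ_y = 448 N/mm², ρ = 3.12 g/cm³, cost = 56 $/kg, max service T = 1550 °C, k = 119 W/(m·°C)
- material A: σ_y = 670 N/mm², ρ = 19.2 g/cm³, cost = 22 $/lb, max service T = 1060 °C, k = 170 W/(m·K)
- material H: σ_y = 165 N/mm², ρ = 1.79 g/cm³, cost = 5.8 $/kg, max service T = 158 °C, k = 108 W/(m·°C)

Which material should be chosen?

Screen on constraints: cost ≤ 52 $/kg; max service T ≥ 131 °C; k ≥ 56.0 W/(m·K). Survivors: material A, material H.
Putting every candidate on a common basis:
  material A: σ_y = 670.0 MPa, ρ = 19200 kg/m³
  material H: σ_y = 165.0 MPa, ρ = 1790 kg/m³
  material H: M = 92.2 kN·m/kg
  material A: M = 34.9 kN·m/kg
The maximum is for material H.

material H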